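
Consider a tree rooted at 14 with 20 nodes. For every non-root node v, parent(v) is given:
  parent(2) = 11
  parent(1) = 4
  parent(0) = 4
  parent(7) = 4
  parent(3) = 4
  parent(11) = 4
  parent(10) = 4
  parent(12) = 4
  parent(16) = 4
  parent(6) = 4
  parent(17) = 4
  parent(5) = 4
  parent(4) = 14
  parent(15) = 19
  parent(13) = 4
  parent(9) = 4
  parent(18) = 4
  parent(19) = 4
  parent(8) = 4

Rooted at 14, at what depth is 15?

3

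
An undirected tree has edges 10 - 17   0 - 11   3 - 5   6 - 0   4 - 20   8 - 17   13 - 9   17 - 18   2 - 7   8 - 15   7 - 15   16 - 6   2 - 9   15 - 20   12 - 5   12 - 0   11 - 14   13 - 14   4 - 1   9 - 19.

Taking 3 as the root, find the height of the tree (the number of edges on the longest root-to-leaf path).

The longest root-to-leaf path is 3–5–12–0–11–14–13–9–2–7–15–20–4–1 (13 edges).

13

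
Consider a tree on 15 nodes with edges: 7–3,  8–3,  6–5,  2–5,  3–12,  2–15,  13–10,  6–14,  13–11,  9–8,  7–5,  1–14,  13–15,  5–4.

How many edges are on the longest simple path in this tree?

8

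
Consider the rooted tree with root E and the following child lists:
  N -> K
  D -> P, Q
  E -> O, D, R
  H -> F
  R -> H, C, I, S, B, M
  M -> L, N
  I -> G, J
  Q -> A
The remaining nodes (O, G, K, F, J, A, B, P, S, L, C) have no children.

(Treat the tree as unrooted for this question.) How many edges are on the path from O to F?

4

O – E – R – H – F: 4 edges.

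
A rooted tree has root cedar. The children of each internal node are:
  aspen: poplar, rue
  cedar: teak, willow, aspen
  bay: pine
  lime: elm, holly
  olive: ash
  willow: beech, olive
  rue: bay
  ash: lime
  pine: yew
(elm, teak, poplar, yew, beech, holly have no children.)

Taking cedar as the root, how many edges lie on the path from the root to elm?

cedar – willow – olive – ash – lime – elm — 5 edges.

5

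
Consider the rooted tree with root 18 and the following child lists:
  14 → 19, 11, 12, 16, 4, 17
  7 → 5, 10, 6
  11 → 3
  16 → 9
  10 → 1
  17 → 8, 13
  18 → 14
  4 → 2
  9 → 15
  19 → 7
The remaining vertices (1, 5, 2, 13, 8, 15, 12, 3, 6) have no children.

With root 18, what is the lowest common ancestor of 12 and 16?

Path 12→root: 12 14 18; path 16→root: 16 14 18.
First common node: 14.

14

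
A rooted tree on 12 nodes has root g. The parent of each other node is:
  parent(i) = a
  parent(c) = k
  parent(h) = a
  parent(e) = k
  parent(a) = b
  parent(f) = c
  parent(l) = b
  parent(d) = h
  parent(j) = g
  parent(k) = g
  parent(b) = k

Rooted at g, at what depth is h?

4

Path from g to h: g–k–b–a–h, which has 4 edges.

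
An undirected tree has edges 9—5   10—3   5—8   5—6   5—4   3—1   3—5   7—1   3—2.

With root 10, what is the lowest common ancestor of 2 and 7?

Path 2→root: 2 3 10; path 7→root: 7 1 3 10.
First common node: 3.

3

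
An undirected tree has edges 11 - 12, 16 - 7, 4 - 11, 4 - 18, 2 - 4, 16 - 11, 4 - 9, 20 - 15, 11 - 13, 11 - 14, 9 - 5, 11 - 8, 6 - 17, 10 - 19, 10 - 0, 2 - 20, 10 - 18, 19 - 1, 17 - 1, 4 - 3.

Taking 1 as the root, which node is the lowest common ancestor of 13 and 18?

13's ancestor chain is 13, 11, 4, 18, 10, 19, 1 and 18's is 18, 10, 19, 1; they first meet at 18.

18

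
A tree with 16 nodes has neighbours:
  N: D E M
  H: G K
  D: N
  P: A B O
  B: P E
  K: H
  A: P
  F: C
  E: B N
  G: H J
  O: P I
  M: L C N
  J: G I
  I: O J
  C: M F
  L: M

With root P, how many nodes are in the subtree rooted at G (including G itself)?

3

G's subtree: {G, H, K}, size 3.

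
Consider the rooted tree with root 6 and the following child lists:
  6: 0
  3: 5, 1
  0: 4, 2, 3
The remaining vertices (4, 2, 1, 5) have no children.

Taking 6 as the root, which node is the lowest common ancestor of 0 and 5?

0

Path 0→root: 0 6; path 5→root: 5 3 0 6.
First common node: 0.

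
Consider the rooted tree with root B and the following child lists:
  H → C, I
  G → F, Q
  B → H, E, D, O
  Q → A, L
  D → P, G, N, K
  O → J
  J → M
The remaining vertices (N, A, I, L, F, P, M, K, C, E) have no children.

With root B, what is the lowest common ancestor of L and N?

Path L→root: L Q G D B; path N→root: N D B.
First common node: D.

D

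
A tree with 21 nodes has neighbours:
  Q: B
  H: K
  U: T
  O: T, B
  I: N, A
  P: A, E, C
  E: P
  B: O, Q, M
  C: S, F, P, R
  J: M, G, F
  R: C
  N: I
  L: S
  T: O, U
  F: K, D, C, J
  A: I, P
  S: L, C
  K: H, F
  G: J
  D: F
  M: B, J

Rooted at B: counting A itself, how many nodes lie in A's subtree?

The subtree rooted at A contains: A, I, N — 3 nodes.

3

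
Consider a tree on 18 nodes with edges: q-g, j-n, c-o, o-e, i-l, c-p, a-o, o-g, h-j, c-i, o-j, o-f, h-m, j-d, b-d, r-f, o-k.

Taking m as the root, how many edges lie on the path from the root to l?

Climbing from l to the root: l–i–c–o–j–h–m. That's 6 steps.

6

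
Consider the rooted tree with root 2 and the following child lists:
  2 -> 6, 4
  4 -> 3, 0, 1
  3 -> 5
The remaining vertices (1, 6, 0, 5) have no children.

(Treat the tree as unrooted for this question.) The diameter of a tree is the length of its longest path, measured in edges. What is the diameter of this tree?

Starting from 5, a farthest node is 6 at distance 4.
One longest path: 5-3-4-2-6.
So the diameter is 4.

4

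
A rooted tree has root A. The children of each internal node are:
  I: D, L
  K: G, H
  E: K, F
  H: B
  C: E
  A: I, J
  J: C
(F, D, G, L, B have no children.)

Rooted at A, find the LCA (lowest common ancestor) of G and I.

G's ancestor chain is G, K, E, C, J, A and I's is I, A; they first meet at A.

A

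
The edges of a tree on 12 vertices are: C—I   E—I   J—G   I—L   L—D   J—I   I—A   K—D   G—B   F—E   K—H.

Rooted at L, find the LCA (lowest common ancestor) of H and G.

Path H→root: H K D L; path G→root: G J I L.
First common node: L.

L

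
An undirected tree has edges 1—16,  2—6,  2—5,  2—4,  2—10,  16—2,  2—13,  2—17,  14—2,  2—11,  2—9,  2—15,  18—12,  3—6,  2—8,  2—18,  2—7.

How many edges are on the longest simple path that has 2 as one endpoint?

2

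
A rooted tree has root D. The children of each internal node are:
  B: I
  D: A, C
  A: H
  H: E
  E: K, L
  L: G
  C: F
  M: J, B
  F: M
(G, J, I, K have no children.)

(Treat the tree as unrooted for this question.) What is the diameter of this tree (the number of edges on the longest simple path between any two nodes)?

10

BFS from I reaches G last, at distance 10; BFS from G confirms no node is farther.
Path: I-B-M-F-C-D-A-H-E-L-G.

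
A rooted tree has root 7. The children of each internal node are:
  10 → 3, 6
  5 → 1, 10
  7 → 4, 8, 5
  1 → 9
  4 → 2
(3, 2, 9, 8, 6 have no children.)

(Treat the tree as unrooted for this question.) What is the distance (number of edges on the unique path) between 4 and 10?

3

The path is 4 - 7 - 5 - 10, which has 3 edges.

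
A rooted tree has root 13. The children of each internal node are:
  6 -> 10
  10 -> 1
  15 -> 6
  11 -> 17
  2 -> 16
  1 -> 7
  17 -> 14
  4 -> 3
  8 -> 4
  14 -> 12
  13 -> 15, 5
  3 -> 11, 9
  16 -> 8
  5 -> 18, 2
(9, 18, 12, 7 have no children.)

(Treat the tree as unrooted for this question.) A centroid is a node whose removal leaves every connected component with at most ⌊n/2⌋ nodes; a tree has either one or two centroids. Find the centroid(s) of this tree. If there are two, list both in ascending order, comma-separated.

Delete 16: the remaining components have sizes 9, 8. Max 9 ≤ 9, so 16 is a centroid.
2 is adjacent to 16 and is also a centroid (the largest component after removing it is likewise 9).

2, 16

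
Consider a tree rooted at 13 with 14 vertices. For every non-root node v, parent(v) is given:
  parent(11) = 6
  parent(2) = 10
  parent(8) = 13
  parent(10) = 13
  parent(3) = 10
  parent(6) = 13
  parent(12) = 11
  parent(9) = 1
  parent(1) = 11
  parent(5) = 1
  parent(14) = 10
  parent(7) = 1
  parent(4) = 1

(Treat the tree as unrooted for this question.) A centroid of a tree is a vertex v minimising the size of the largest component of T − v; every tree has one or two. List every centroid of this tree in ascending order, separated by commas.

If 6 is removed the pieces have sizes 7, 6, all ≤ ⌊14/2⌋ = 7.
11 is adjacent to 6 and is also a centroid (the largest component after removing it is likewise 7).

6, 11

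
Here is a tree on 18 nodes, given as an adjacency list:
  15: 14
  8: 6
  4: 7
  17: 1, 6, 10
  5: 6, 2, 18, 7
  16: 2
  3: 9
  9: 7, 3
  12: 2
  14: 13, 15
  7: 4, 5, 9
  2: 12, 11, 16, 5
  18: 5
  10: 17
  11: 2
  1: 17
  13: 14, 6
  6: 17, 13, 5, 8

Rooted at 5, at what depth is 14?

3

Path from 5 to 14: 5–6–13–14, which has 3 edges.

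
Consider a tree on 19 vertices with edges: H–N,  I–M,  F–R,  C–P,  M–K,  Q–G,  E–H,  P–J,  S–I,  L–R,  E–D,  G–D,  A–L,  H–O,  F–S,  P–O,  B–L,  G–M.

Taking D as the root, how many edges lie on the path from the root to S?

D → G → M → I → S — 4 edges.

4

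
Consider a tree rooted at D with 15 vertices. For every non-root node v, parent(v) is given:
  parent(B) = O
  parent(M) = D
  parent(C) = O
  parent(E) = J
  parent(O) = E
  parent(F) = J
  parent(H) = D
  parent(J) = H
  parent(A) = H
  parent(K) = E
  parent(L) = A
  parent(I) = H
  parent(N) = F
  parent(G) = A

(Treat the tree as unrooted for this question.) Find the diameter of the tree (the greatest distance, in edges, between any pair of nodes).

A longest path is M – D – H – J – E – O – B, with 6 edges.

6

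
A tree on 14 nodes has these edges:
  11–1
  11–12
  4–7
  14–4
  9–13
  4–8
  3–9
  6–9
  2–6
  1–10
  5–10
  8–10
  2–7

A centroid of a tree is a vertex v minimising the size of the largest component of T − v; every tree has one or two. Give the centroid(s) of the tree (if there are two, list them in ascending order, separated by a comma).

If 4 is removed the pieces have sizes 6, 6, 1, all ≤ ⌊14/2⌋ = 7.
Every other node leaves some component of size > 7, so the centroid is unique.

4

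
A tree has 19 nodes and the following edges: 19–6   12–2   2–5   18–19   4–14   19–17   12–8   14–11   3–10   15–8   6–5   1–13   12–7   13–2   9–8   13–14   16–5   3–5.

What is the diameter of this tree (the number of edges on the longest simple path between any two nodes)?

A longest path is 18 - 19 - 6 - 5 - 2 - 12 - 8 - 9, with 7 edges.

7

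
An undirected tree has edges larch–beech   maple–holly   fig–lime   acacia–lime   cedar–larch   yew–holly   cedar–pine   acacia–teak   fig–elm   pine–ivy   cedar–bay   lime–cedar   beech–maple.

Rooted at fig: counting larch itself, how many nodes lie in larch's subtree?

Descendants of larch (including itself): larch, beech, maple, holly, yew. That's 5.

5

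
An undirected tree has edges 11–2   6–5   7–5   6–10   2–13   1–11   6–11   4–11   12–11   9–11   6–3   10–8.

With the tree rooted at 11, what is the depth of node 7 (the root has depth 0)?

Climbing from 7 to the root: 7–5–6–11. That's 3 steps.

3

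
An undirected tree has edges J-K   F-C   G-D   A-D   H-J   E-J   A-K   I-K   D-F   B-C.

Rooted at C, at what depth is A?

C–F–D–A — 3 edges.

3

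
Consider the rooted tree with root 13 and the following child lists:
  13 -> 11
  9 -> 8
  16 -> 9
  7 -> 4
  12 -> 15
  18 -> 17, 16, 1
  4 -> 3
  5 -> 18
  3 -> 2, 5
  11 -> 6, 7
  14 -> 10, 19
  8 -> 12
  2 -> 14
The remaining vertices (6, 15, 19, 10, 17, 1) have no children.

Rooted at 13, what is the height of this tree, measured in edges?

11

The longest root-to-leaf path is 13–11–7–4–3–5–18–16–9–8–12–15 (11 edges).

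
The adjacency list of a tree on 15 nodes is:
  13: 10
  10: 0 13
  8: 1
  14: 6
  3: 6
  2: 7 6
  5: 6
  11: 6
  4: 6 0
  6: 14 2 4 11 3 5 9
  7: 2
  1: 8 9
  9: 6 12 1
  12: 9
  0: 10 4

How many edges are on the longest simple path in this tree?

BFS from 13 reaches 8 last, at distance 7; BFS from 8 confirms no node is farther.
Path: 13 - 10 - 0 - 4 - 6 - 9 - 1 - 8.

7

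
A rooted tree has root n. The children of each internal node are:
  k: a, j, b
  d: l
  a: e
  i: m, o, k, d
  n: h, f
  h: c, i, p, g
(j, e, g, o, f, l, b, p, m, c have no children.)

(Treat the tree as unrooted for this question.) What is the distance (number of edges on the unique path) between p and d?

Walking from p: p–h–i–d. Length 3.

3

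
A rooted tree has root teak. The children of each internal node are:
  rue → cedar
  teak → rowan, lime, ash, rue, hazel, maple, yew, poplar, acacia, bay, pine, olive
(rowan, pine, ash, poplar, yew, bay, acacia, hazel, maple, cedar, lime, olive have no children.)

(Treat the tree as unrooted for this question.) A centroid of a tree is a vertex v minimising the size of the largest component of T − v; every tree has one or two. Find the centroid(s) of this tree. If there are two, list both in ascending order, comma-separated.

Delete teak: the remaining components have sizes 2, 1, 1, 1, 1, 1, 1, 1, 1, 1, 1, 1. Max 2 ≤ 7, so teak is a centroid.
No neighbour of teak does as well, so teak is the unique centroid.

teak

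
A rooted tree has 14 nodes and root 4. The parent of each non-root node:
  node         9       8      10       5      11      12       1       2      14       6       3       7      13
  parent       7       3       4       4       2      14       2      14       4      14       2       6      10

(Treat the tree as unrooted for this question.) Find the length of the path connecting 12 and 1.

3

12–14–2–1: 3 edges.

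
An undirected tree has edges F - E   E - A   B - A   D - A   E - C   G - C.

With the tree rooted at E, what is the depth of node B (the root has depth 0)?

2

Path from E to B: E → A → B, which has 2 edges.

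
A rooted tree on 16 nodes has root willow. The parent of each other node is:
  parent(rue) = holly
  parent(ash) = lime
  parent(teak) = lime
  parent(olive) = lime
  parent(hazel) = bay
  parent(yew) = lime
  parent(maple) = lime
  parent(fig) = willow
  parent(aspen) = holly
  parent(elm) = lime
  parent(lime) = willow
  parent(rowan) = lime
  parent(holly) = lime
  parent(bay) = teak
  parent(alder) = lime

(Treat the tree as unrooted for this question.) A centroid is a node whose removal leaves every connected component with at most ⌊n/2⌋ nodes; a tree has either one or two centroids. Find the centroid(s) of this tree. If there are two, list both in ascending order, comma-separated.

lime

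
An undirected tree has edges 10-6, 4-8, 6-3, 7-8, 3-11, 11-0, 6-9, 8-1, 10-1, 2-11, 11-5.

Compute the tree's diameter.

7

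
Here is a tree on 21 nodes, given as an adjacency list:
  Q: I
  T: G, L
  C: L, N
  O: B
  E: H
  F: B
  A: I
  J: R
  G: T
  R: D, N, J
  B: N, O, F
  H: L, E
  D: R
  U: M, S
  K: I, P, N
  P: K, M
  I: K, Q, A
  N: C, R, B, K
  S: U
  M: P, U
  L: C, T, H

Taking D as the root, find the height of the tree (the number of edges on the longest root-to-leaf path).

7

A deepest node is S, reached by D → R → N → K → P → M → U → S.
That path has 7 edges, so the height is 7.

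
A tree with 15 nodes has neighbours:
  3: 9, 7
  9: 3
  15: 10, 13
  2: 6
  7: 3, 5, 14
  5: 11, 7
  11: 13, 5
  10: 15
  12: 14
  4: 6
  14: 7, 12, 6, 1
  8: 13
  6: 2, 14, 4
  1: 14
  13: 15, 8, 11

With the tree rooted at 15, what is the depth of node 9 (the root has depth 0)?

Path from 15 to 9: 15–13–11–5–7–3–9, which has 6 edges.

6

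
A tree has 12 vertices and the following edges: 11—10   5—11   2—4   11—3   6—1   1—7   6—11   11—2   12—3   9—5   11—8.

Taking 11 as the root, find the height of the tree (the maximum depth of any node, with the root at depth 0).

3

The longest root-to-leaf path is 11-6-1-7 (3 edges).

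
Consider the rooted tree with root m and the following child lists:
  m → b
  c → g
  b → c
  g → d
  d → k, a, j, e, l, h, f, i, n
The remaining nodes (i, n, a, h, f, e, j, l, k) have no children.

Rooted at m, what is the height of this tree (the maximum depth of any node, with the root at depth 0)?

A deepest node is n, reached by m-b-c-g-d-n.
That path has 5 edges, so the height is 5.

5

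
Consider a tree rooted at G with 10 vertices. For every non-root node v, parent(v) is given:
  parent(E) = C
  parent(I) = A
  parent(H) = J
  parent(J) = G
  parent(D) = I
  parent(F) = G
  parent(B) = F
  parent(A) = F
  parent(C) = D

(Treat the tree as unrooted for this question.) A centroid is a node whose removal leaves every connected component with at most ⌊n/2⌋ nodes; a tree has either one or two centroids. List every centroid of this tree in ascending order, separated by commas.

A, F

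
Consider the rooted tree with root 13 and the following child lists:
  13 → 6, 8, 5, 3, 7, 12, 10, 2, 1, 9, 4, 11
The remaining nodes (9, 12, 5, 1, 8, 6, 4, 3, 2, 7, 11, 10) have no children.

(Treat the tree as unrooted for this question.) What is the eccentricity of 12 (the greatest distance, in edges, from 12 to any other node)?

Distances from 12 peak at 2, attained at 2 (11, 1, 10, 9, 8, 4, 6, 5, 3, 7 also at distance 2).
12 – 13 – 2

2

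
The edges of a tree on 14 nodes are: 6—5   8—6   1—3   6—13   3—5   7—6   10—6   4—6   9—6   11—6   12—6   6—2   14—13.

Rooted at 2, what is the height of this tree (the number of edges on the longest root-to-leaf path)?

4

A deepest node is 1, reached by 2–6–5–3–1.
That path has 4 edges, so the height is 4.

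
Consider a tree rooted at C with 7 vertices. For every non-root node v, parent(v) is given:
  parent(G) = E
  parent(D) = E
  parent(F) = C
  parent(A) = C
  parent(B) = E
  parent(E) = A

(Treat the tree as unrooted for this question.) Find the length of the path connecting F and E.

3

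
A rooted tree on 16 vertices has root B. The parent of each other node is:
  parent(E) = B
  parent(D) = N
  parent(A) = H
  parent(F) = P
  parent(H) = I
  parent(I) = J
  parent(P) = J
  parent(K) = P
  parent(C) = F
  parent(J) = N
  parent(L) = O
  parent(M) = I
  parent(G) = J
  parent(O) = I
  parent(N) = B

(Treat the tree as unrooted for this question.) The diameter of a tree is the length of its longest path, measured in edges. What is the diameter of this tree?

Starting from C, a farthest node is L at distance 6.
One longest path: C – F – P – J – I – O – L.
So the diameter is 6.

6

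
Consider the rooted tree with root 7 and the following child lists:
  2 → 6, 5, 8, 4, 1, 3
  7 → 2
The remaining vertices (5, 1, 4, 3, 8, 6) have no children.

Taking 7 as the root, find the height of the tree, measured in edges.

6 sits deepest: 7-2-6 — 2 edges from the root.

2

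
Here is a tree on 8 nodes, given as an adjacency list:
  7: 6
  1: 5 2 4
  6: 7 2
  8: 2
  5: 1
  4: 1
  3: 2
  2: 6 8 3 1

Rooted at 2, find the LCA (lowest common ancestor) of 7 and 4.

2

7's ancestor chain is 7, 6, 2 and 4's is 4, 1, 2; they first meet at 2.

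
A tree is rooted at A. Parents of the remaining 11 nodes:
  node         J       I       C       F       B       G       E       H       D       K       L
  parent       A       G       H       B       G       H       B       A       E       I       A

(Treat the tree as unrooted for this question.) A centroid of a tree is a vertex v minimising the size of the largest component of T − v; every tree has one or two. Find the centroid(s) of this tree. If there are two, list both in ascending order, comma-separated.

G

Delete G: the remaining components have sizes 5, 4, 2. Max 5 ≤ 6, so G is a centroid.
Every other node leaves some component of size > 6, so the centroid is unique.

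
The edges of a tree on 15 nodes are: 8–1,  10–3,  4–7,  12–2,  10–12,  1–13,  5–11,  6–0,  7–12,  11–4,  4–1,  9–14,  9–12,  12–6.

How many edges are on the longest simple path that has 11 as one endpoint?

5

Distances from 11 peak at 5, attained at 14 (0, 3 also at distance 5).
11-4-7-12-9-14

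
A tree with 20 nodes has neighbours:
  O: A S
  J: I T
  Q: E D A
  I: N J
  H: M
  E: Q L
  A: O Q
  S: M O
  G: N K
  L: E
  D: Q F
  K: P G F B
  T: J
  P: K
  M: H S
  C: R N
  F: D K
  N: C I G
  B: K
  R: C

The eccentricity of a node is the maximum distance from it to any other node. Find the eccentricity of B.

The node farthest from B is H, via B-K-F-D-Q-A-O-S-M-H — 9 edges.

9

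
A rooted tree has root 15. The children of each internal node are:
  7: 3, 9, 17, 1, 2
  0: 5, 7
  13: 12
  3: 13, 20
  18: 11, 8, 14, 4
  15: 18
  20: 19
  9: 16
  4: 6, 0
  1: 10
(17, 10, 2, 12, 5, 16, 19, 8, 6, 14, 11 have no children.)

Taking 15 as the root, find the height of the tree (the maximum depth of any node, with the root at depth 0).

A deepest node is 12, reached by 15-18-4-0-7-3-13-12.
That path has 7 edges, so the height is 7.

7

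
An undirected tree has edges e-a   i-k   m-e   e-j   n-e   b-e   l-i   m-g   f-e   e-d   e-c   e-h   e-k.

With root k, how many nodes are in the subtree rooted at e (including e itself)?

e's subtree: {e, m, a, h, d, b, j, c, n, f, g}, size 11.

11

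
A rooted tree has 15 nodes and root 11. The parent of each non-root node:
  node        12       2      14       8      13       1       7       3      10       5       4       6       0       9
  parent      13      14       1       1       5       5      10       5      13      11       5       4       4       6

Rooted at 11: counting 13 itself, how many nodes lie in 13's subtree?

4

13's subtree: {13, 12, 10, 7}, size 4.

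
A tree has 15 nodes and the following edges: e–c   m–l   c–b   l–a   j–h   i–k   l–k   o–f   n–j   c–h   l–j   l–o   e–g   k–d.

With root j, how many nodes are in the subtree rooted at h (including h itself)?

The subtree rooted at h contains: h, c, b, e, g — 5 nodes.

5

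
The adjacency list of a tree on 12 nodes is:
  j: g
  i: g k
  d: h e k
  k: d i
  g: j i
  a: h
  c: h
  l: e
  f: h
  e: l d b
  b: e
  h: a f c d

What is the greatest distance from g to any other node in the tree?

5

A farthest node from g is l (c, f, a, b also at distance 5).
The path g-i-k-d-e-l has 5 edges.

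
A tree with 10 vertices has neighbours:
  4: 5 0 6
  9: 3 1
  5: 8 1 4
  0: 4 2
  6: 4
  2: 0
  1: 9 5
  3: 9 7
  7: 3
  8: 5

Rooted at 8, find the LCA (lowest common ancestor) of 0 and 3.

5

0's ancestor chain is 0, 4, 5, 8 and 3's is 3, 9, 1, 5, 8; they first meet at 5.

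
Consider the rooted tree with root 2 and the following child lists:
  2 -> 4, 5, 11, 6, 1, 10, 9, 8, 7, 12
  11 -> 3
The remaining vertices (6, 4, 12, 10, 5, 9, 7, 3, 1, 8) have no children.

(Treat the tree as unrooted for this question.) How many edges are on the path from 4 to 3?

The path is 4 – 2 – 11 – 3, which has 3 edges.

3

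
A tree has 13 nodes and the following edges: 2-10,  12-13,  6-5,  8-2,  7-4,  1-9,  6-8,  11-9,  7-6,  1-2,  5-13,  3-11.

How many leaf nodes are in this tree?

Exactly 4 nodes have a single neighbour: 3, 4, 10, 12.

4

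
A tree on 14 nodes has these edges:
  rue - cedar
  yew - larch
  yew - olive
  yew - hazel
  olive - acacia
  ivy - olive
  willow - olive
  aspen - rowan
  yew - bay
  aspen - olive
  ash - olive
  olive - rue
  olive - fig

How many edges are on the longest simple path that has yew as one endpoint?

3

The node farthest from yew is cedar (rowan also at distance 3), via yew-olive-rue-cedar — 3 edges.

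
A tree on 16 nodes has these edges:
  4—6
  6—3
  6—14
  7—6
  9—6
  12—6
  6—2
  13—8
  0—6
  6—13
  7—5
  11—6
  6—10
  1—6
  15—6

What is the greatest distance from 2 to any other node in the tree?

A farthest node from 2 is 8 (5 also at distance 3).
The path 2–6–13–8 has 3 edges.

3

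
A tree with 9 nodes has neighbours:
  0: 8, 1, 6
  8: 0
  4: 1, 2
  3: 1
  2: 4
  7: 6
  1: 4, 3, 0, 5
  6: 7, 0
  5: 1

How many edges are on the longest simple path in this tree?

BFS from 7 reaches 2 last, at distance 5; BFS from 2 confirms no node is farther.
Path: 7-6-0-1-4-2.

5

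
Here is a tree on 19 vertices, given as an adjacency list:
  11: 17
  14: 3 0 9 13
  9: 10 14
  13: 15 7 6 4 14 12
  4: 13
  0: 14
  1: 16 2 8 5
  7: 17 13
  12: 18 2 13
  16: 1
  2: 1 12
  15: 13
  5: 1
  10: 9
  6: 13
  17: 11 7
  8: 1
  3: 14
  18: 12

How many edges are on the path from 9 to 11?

5

The path is 9 – 14 – 13 – 7 – 17 – 11, which has 5 edges.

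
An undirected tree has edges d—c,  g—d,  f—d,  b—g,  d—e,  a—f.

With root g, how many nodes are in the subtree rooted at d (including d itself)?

5

Descendants of d (including itself): d, f, e, c, a. That's 5.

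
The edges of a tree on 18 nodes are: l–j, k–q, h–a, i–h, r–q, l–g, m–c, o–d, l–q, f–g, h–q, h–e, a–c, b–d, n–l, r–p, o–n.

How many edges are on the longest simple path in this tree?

A longest path is m-c-a-h-q-l-n-o-d-b, with 9 edges.

9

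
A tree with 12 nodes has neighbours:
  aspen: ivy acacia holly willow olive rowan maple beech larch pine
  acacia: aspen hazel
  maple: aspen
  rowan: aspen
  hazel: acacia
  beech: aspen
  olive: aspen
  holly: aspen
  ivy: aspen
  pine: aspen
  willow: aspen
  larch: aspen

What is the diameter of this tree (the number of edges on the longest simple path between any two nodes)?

3

A longest path is hazel - acacia - aspen - rowan, with 3 edges.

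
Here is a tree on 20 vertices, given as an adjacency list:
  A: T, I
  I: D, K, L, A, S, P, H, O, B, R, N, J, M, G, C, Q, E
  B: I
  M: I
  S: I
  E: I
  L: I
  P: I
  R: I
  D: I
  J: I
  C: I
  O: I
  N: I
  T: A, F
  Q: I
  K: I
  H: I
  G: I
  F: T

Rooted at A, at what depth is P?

2

Climbing from P to the root: P – I – A. That's 2 steps.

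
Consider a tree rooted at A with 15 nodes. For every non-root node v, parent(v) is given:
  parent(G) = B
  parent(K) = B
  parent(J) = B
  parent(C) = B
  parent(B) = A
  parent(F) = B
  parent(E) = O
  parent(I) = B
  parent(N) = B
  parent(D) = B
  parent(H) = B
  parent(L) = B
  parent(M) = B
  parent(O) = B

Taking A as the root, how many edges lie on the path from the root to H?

A – B – H — 2 edges.

2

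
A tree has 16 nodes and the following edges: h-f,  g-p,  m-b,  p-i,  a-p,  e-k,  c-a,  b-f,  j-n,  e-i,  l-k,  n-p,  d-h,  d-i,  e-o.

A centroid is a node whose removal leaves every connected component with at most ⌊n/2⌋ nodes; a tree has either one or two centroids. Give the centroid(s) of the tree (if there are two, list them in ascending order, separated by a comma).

If i is removed the pieces have sizes 6, 5, 4, all ≤ ⌊16/2⌋ = 8.
No neighbour of i does as well, so i is the unique centroid.

i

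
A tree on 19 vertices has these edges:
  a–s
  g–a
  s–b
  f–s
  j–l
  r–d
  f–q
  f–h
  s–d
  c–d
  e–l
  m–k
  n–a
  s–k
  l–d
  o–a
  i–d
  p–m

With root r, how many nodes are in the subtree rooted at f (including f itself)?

f's subtree: {f, q, h}, size 3.

3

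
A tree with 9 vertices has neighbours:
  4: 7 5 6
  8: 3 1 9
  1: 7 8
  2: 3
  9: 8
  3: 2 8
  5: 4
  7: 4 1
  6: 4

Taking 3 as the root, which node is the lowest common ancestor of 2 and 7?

3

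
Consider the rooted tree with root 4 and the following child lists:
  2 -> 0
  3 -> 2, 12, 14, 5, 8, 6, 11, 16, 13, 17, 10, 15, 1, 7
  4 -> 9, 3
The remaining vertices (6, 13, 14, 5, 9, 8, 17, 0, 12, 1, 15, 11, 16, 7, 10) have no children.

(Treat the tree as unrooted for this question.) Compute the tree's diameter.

4

Starting from 0, a farthest node is 9 at distance 4.
One longest path: 0 – 2 – 3 – 4 – 9.
So the diameter is 4.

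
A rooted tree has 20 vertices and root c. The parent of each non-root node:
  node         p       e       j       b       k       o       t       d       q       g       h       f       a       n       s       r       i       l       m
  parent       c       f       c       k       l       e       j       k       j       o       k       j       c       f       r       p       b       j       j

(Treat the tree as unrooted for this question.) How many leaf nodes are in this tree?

10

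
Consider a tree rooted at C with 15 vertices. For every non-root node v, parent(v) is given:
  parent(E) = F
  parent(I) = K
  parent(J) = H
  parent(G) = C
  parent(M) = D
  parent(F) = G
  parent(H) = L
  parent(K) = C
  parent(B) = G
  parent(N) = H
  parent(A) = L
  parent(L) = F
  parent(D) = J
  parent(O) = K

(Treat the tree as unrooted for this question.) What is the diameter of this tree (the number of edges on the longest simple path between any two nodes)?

9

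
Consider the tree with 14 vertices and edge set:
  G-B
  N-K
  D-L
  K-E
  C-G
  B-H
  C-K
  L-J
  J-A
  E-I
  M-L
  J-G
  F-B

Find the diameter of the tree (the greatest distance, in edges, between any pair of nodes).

A longest path is M–L–J–G–C–K–E–I, with 7 edges.

7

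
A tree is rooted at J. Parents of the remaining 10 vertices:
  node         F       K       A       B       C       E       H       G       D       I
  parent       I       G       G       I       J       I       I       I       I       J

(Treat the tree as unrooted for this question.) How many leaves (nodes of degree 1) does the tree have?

8

The leaves are A, B, C, D, E, F, H, K.
That is 8 leaves.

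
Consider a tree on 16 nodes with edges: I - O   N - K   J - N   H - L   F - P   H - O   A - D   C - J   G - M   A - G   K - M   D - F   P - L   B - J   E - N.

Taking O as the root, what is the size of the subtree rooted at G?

The subtree rooted at G contains: G, M, K, N, J, E, C, B — 8 nodes.

8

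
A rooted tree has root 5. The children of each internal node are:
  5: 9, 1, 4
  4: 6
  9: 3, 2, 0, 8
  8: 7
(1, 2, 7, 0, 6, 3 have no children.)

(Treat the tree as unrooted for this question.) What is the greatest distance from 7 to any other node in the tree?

5

The node farthest from 7 is 6, via 7-8-9-5-4-6 — 5 edges.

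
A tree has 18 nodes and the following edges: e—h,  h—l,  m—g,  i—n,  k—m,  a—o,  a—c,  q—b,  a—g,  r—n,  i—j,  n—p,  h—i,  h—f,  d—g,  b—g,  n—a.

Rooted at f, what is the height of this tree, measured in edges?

7

A deepest node is k, reached by f-h-i-n-a-g-m-k.
That path has 7 edges, so the height is 7.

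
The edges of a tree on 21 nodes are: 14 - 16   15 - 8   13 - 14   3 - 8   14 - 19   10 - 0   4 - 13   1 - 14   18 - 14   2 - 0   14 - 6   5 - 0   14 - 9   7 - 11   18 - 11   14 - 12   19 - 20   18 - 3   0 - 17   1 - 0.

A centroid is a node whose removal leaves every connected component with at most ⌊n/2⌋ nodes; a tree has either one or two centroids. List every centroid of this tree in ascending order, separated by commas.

14

If 14 is removed the pieces have sizes 6, 6, 2, 2, 1, 1, 1, 1, all ≤ ⌊21/2⌋ = 10.
Every other node leaves some component of size > 10, so the centroid is unique.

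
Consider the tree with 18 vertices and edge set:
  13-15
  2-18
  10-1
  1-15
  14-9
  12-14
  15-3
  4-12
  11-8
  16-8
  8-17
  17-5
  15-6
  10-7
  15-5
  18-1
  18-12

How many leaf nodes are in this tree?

9

Exactly 9 nodes have a single neighbour: 2, 3, 4, 6, 7, 9, 11, 13, 16.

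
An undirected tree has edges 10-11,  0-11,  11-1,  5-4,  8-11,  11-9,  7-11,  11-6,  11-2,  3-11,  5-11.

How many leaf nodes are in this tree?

Exactly 10 nodes have a single neighbour: 0, 1, 2, 3, 4, 6, 7, 8, 9, 10.

10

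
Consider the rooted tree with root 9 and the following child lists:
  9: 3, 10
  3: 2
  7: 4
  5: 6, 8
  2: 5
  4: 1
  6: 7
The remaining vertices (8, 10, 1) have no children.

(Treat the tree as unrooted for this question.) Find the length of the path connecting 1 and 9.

7

The path is 1–4–7–6–5–2–3–9, which has 7 edges.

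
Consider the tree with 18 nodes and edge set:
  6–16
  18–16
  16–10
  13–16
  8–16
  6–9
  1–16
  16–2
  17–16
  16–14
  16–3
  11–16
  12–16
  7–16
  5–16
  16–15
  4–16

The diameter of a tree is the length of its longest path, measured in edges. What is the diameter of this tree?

3

BFS from 9 reaches 4 last, at distance 3; BFS from 4 confirms no node is farther.
Path: 9 - 6 - 16 - 4.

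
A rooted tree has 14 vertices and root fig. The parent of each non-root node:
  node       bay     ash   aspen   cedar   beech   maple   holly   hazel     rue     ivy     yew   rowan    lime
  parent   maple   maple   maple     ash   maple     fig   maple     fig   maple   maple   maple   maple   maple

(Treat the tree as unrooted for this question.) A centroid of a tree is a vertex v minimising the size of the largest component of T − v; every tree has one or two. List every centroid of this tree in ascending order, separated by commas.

maple

Delete maple: the remaining components have sizes 2, 2, 1, 1, 1, 1, 1, 1, 1, 1, 1. Max 2 ≤ 7, so maple is a centroid.
Every other node leaves some component of size > 7, so the centroid is unique.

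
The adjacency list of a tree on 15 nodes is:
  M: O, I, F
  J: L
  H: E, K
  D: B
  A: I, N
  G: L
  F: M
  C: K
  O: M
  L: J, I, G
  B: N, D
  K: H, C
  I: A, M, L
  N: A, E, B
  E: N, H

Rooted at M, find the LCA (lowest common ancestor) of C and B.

N

Path C→root: C K H E N A I M; path B→root: B N A I M.
First common node: N.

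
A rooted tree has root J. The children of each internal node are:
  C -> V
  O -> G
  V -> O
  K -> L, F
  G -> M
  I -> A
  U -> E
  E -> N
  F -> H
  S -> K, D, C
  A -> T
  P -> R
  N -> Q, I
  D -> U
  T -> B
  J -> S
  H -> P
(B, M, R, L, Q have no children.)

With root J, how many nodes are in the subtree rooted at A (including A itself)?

3

Descendants of A (including itself): A, T, B. That's 3.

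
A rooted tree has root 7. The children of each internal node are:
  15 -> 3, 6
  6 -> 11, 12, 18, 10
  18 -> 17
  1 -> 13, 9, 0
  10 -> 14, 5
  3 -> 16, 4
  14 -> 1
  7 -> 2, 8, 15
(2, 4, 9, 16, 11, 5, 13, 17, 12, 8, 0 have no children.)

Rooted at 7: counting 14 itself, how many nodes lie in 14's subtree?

5

14's subtree: {14, 1, 13, 0, 9}, size 5.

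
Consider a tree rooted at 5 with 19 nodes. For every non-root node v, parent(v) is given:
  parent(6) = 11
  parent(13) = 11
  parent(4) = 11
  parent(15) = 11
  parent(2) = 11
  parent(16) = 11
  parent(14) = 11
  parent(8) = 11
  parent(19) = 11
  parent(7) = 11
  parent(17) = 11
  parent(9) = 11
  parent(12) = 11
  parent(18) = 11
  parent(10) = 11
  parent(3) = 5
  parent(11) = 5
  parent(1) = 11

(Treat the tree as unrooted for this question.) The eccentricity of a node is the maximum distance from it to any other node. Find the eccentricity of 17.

A farthest node from 17 is 3.
The path 17–11–5–3 has 3 edges.

3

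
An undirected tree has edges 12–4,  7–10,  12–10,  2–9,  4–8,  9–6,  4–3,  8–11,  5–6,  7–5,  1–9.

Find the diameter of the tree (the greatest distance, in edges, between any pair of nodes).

9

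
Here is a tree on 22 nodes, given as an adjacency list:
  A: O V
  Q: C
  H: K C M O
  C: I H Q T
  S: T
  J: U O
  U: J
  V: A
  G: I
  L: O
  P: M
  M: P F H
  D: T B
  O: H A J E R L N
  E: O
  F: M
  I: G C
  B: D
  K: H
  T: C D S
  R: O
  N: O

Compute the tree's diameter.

7

Starting from B, a farthest node is U at distance 7.
One longest path: B – D – T – C – H – O – J – U.
So the diameter is 7.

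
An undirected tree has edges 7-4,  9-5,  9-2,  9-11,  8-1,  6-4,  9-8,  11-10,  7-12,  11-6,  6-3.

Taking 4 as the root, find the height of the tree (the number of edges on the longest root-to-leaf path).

1 sits deepest: 4 → 6 → 11 → 9 → 8 → 1 — 5 edges from the root.

5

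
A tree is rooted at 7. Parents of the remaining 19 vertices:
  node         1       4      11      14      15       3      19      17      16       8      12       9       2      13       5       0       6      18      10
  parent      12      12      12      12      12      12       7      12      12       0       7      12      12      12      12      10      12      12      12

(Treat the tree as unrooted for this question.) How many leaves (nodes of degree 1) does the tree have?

The leaves are 1, 2, 3, 4, 5, 6, 8, 9, 11, 13, 14, 15, 16, 17, 18, 19.
That is 16 leaves.

16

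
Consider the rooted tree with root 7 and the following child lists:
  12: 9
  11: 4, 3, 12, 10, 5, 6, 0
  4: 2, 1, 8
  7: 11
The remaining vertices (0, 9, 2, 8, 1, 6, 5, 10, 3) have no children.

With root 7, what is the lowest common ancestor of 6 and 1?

Ancestors of 6 (toward the root): 6, 11, 7.
Ancestors of 1: 1, 4, 11, 7.
The deepest node appearing in both lists is 11.

11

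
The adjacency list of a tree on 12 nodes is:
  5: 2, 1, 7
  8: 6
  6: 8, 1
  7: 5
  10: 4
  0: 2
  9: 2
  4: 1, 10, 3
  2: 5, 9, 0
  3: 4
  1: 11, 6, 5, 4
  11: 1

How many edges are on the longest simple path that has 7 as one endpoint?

4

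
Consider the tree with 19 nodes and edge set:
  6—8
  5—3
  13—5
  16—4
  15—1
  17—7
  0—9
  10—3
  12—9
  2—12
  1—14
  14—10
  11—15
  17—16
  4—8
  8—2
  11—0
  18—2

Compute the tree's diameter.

16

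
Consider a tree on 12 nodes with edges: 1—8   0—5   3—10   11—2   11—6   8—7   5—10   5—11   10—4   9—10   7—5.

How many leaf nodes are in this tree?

Degree-1 nodes: 0, 1, 2, 3, 4, 6, 9 — 7 of them.

7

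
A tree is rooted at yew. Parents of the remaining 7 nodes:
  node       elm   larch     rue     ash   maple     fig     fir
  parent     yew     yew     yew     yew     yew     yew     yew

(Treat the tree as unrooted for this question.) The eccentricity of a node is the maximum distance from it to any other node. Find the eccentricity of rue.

2

Distances from rue peak at 2, attained at fir (ash, elm, larch, fig, maple also at distance 2).
rue–yew–fir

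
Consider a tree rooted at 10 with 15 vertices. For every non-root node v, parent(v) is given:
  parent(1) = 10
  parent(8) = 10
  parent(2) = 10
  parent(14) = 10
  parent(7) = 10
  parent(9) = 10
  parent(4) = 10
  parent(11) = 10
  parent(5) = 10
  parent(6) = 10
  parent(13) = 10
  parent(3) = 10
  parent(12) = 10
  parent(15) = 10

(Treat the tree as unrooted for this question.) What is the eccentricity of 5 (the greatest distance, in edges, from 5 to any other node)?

2

A farthest node from 5 is 14 (7, 12, 1, 13, 2, 8, 3, 9, 15, 11, 6, 4 also at distance 2).
The path 5-10-14 has 2 edges.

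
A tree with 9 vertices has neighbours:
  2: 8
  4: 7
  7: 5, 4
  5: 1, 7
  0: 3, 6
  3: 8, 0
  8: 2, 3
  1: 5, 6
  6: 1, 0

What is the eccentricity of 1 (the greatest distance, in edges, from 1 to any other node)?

The node farthest from 1 is 2, via 1 – 6 – 0 – 3 – 8 – 2 — 5 edges.

5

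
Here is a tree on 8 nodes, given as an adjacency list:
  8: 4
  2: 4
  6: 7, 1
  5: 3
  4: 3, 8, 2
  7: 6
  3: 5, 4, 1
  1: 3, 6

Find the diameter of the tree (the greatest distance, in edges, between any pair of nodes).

A longest path is 2–4–3–1–6–7, with 5 edges.

5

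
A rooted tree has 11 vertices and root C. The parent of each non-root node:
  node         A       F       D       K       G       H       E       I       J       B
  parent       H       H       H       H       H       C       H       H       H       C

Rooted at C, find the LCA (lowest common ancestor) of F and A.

Ancestors of F (toward the root): F, H, C.
Ancestors of A: A, H, C.
The deepest node appearing in both lists is H.

H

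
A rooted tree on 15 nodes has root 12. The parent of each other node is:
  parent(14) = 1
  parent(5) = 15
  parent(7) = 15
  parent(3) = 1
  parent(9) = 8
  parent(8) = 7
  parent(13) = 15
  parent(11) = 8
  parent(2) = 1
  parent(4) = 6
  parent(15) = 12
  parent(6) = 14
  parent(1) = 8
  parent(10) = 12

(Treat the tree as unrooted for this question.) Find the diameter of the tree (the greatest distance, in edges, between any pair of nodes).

Starting from 4, a farthest node is 10 at distance 8.
One longest path: 4-6-14-1-8-7-15-12-10.
So the diameter is 8.

8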